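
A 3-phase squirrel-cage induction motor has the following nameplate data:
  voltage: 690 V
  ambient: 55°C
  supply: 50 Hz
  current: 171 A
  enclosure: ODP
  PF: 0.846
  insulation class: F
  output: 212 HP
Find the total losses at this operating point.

P_in = √3·V·I·cosφ = 1.732×690×171×0.846 = 172887 W
P_out = 212×746 = 158152 W
Losses = P_in − P_out = 172887 − 158152 = 14735 W

14700 W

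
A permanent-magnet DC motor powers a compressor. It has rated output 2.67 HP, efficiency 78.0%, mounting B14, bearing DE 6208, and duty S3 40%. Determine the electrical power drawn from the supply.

2.55 kW

P_out = 2.67 × 746 = 1992 W
P_in = P_out/η = 1992/0.78 = 2554 W = 2.55 kW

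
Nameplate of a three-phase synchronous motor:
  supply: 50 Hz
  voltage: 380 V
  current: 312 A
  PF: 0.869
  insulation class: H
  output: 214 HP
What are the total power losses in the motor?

18800 W

P_in = √3·V·I·cosφ = 1.732×380×312×0.869 = 178446 W
P_out = 214×746 = 159644 W
Losses = P_in − P_out = 178446 − 159644 = 18802 W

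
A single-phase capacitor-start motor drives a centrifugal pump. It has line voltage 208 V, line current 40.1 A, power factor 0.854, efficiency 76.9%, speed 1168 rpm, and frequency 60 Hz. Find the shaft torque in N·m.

44.8 N·m

P_in = V·I·cosφ = 208 × 40.1 × 0.854 = 7123 W
P_out = η·P_in = 0.769 × 7123 = 5478 W
n = 1168 rpm
ω = 2π×1168/60 = 122.3 rad/s
τ = P_out/ω = 5478/122.3 = 44.8 N·m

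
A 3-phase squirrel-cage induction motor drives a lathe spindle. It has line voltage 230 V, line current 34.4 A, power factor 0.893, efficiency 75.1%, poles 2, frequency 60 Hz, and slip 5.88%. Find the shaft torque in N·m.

P_in = √3·V·I·cosφ = 1.732 × 230 × 34.4 × 0.893 = 12237 W
P_out = η·P_in = 0.751 × 12237 = 9190 W
n_s = 120×60/2 = 3600 rpm; n = 3600×(1−0.0588) = 3388 rpm
ω = 2π×3388/60 = 354.8 rad/s
τ = P_out/ω = 9190/354.8 = 25.9 N·m

25.9 N·m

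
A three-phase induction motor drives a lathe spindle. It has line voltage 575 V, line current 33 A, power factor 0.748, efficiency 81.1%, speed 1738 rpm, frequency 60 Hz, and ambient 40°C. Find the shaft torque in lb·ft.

80.8 lb·ft

P_in = √3·V·I·cosφ = 1.732 × 575 × 33 × 0.748 = 24583 W
P_out = η·P_in = 0.811 × 24583 = 19937 W
n = 1738 rpm
ω = 2π×1738/60 = 182 rad/s
τ = P_out/ω = 19937/182 = 109.5 N·m
In lb·ft: 109.5/1.356 = 80.8 lb·ft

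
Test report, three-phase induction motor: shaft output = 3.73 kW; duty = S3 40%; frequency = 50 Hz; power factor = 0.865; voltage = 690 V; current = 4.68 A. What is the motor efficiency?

P_out = 3.73 kW = 3730 W
P_in = √3·V_L·I_L·cosφ = 1.732 × 690 × 4.68 × 0.865 = 4838 W
η = P_out / P_in = 3730 / 4838 = 0.771 = 77.1%

77.1 %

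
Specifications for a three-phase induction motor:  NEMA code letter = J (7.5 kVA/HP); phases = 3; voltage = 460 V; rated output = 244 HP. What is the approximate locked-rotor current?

S_LR = 7.5 × 244 = 1830 kVA
I_LR = S_LR/(√3·V_L) = 1830000/(1.732×460) = 2300 A

2300 A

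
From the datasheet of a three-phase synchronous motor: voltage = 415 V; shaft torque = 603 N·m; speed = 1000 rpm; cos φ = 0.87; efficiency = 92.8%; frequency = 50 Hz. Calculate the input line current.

ω = 2π×1000/60 = 104.7 rad/s; P_out = τω = 603 × 104.7 = 63134 W
P_in = P_out / η = 63134 / 0.928 = 68032 W
I_L = P_in / (√3·V_L·cosφ) = 68032 / (1.732 × 415 × 0.87) = 109 A

109 A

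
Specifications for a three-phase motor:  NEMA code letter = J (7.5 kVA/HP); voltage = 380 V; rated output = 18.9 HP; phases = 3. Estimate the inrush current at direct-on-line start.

215 A

S_LR = 7.5 × 18.9 = 141.75 kVA
I_LR = S_LR/(√3·V_L) = 141750/(1.732×380) = 215 A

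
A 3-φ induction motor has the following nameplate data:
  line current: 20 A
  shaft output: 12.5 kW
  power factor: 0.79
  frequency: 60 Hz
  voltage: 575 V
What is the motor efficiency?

79.4 %

P_out = 12.5 kW = 12500 W
P_in = √3·V_L·I_L·cosφ = 1.732 × 575 × 20 × 0.79 = 15735 W
η = P_out / P_in = 12500 / 15735 = 0.794 = 79.4%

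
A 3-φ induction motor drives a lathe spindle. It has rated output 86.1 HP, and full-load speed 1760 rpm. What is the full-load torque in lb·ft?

257 lb·ft

P_out = 86.1 × 746 = 64231 W
ω = 2π × 1760/60 = 184.3 rad/s
τ = P_out/ω = 64231/184.3 = 348.5 N·m
In lb·ft: 348.5/1.356 = 257 lb·ft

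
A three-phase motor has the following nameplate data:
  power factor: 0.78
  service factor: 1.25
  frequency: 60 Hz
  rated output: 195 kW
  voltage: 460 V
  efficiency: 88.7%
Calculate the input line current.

P_out = 195 kW = 195000 W
P_in = P_out / η = 195000 / 0.887 = 219842 W
I_L = P_in / (√3·V_L·cosφ) = 219842 / (1.732 × 460 × 0.78) = 354 A

354 A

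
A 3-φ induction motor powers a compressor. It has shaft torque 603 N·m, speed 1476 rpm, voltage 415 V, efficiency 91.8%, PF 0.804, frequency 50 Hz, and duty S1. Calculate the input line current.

ω = 2π×1476/60 = 154.6 rad/s; P_out = τω = 603 × 154.6 = 93224 W
P_in = P_out / η = 93224 / 0.918 = 101551 W
I_L = P_in / (√3·V_L·cosφ) = 101551 / (1.732 × 415 × 0.804) = 176 A

176 A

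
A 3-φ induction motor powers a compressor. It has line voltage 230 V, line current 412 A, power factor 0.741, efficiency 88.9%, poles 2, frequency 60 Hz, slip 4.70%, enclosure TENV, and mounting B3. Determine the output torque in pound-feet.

222 lb·ft

P_in = √3·V·I·cosφ = 1.732 × 230 × 412 × 0.741 = 121616 W
P_out = η·P_in = 0.889 × 121616 = 108117 W
n_s = 120×60/2 = 3600 rpm; n = 3600×(1−0.047) = 3431 rpm
ω = 2π×3431/60 = 359.3 rad/s
τ = P_out/ω = 108117/359.3 = 300.9 N·m
In lb·ft: 300.9/1.356 = 222 lb·ft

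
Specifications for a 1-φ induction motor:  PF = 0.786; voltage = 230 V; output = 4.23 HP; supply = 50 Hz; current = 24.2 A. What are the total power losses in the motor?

1.22 kW

P_in = V·I·cosφ = 230×24.2×0.786 = 4375 W
P_out = 4.23×746 = 3156 W
Losses = P_in − P_out = 4375 − 3156 = 1219 W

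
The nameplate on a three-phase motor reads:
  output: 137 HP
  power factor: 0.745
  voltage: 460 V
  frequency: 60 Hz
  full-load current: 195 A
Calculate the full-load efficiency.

88.3 %

P_out = 137 × 746 = 102202 W
P_in = √3·V_L·I_L·cosφ = 1.732 × 460 × 195 × 0.745 = 115743 W
η = P_out / P_in = 102202 / 115743 = 0.883 = 88.3%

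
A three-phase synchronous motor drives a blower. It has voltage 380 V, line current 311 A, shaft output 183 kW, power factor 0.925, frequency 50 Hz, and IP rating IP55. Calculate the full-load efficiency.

P_out = 183 kW = 183000 W
P_in = √3·V_L·I_L·cosφ = 1.732 × 380 × 311 × 0.925 = 189336 W
η = P_out / P_in = 183000 / 189336 = 0.967 = 96.7%

96.7 %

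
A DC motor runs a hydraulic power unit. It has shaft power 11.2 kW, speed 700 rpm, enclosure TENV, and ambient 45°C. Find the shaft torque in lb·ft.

113 lb·ft

ω = 2π × 700/60 = 73.3 rad/s
τ = P/ω = 11200/73.3 = 152.8 N·m
In lb·ft: 152.8/1.356 = 113 lb·ft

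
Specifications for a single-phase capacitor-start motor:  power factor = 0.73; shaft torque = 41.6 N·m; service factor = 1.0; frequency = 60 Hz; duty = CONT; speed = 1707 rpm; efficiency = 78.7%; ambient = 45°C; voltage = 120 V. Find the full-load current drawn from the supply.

ω = 2π×1707/60 = 178.8 rad/s; P_out = τω = 41.6 × 178.8 = 7438 W
P_in = P_out / η = 7438 / 0.787 = 9451 W
I = P_in / (V·cosφ) = 9451 / (120 × 0.73) = 108 A

108 A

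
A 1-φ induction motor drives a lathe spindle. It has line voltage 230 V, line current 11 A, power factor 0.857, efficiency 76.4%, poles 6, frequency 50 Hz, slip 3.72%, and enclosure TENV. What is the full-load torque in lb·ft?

P_in = V·I·cosφ = 230 × 11 × 0.857 = 2168 W
P_out = η·P_in = 0.764 × 2168 = 1656 W
n_s = 120×50/6 = 1000 rpm; n = 1000×(1−0.0372) = 963 rpm
ω = 2π×963/60 = 100.8 rad/s
τ = P_out/ω = 1656/100.8 = 16.43 N·m
In lb·ft: 16.43/1.356 = 12.1 lb·ft

12.1 lb·ft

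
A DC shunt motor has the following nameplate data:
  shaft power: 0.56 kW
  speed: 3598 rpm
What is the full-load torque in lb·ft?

1.1 lb·ft

ω = 2π × 3598/60 = 376.8 rad/s
τ = P/ω = 560/376.8 = 1.486 N·m
In lb·ft: 1.486/1.356 = 1.1 lb·ft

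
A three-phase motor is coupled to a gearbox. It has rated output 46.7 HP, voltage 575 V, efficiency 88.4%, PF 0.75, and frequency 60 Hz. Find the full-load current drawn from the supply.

52.8 A

P_out = 46.7 × 746 = 34838 W
P_in = P_out / η = 34838 / 0.884 = 39410 W
I_L = P_in / (√3·V_L·cosφ) = 39410 / (1.732 × 575 × 0.75) = 52.8 A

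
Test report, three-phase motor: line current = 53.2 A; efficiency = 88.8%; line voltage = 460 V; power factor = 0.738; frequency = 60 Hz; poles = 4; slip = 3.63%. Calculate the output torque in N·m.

P_in = √3·V·I·cosφ = 1.732 × 460 × 53.2 × 0.738 = 31281 W
P_out = η·P_in = 0.888 × 31281 = 27778 W
n_s = 120×60/4 = 1800 rpm; n = 1800×(1−0.0363) = 1735 rpm
ω = 2π×1735/60 = 181.7 rad/s
τ = P_out/ω = 27778/181.7 = 153 N·m

153 N·m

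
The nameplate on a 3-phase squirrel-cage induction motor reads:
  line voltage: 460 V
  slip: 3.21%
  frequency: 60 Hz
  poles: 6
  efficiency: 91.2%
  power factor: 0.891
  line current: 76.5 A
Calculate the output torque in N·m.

P_in = √3·V·I·cosφ = 1.732 × 460 × 76.5 × 0.891 = 54306 W
P_out = η·P_in = 0.912 × 54306 = 49527 W
n_s = 120×60/6 = 1200 rpm; n = 1200×(1−0.0321) = 1161 rpm
ω = 2π×1161/60 = 121.6 rad/s
τ = P_out/ω = 49527/121.6 = 407 N·m

407 N·m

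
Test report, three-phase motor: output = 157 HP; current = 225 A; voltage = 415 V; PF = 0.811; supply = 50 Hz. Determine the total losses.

P_in = √3·V·I·cosφ = 1.732×415×225×0.811 = 131159 W
P_out = 157×746 = 117122 W
Losses = P_in − P_out = 131159 − 117122 = 14037 W

14 kW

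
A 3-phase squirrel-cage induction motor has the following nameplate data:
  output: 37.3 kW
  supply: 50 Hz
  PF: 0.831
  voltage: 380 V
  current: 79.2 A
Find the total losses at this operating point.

6020 W

P_in = √3·V·I·cosφ = 1.732×380×79.2×0.831 = 43317 W
P_out = 37300 W
Losses = P_in − P_out = 43317 − 37300 = 6017 W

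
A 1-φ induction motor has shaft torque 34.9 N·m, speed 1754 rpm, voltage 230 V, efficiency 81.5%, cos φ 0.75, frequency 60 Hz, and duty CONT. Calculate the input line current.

ω = 2π×1754/60 = 183.7 rad/s; P_out = τω = 34.9 × 183.7 = 6411 W
P_in = P_out / η = 6411 / 0.815 = 7866 W
I = P_in / (V·cosφ) = 7866 / (230 × 0.75) = 45.6 A

45.6 A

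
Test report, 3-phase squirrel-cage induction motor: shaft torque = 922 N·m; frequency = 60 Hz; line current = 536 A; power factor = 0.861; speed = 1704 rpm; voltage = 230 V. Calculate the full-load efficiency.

ω = 2π × 1704/60 = 178.4 rad/s; P_out = τω = 922 × 178.4 = 164485 W
P_in = √3·V_L·I_L·cosφ = 1.732 × 230 × 536 × 0.861 = 183842 W
η = P_out / P_in = 164485 / 183842 = 0.895 = 89.5%

89.5 %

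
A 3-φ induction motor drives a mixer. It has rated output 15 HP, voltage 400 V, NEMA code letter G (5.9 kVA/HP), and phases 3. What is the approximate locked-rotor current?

128 A

S_LR = 5.9 × 15 = 88.5 kVA
I_LR = S_LR/(√3·V_L) = 88500/(1.732×400) = 128 A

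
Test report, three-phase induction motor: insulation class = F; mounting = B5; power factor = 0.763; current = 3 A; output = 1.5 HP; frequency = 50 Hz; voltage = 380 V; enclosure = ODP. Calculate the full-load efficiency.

P_out = 1.5 × 746 = 1119 W
P_in = √3·V_L·I_L·cosφ = 1.732 × 380 × 3 × 0.763 = 1507 W
η = P_out / P_in = 1119 / 1507 = 0.743 = 74.3%

74.3 %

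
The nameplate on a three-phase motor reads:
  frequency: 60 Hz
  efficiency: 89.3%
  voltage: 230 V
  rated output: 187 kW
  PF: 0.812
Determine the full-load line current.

P_out = 187 kW = 187000 W
P_in = P_out / η = 187000 / 0.893 = 209406 W
I_L = P_in / (√3·V_L·cosφ) = 209406 / (1.732 × 230 × 0.812) = 647 A

647 A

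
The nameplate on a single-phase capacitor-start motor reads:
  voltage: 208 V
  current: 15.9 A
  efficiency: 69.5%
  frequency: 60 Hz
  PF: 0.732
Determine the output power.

1.68 kW

P_in = V·I·cosφ = 208 × 15.9 × 0.732 = 2421 W
P_out = η·P_in = 0.695 × 2421 = 1683 W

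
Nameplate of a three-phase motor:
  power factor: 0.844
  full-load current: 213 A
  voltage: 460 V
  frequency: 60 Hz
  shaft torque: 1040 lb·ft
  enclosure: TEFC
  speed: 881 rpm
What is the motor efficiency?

τ = 1040 lb·ft × 1.356 = 1410 N·m
ω = 2π × 881/60 = 92.26 rad/s; P_out = τω = 1410 × 92.26 = 130087 W
P_in = √3·V_L·I_L·cosφ = 1.732 × 460 × 213 × 0.844 = 143228 W
η = P_out / P_in = 130087 / 143228 = 0.908 = 90.8%

90.8 %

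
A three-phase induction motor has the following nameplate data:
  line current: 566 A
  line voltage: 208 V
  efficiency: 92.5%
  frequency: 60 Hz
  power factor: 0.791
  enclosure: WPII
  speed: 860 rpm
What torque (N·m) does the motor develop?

1660 N·m

P_in = √3·V·I·cosφ = 1.732 × 208 × 566 × 0.791 = 161289 W
P_out = η·P_in = 0.925 × 161289 = 149192 W
n = 860 rpm
ω = 2π×860/60 = 90.06 rad/s
τ = P_out/ω = 149192/90.06 = 1660 N·m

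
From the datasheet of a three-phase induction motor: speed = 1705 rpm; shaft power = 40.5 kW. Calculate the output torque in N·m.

ω = 2π × 1705/60 = 178.5 rad/s
τ = P/ω = 40500/178.5 = 227 N·m

227 N·m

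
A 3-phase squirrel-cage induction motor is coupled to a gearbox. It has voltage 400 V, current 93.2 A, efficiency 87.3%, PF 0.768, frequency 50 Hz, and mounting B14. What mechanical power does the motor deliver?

43.3 kW

P_in = √3·V·I·cosφ = 1.732 × 400 × 93.2 × 0.768 = 49589 W
P_out = η·P_in = 0.873 × 49589 = 43291 W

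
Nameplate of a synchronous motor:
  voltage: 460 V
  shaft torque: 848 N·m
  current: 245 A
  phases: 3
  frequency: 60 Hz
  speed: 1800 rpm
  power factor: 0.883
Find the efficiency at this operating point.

ω = 2π × 1800/60 = 188.5 rad/s; P_out = τω = 848 × 188.5 = 159848 W
P_in = √3·V_L·I_L·cosφ = 1.732 × 460 × 245 × 0.883 = 172358 W
η = P_out / P_in = 159848 / 172358 = 0.927 = 92.7%

92.7 %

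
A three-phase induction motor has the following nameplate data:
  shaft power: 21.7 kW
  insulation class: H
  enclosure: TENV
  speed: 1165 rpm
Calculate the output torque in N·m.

178 N·m

ω = 2π × 1165/60 = 122 rad/s
τ = P/ω = 21700/122 = 178 N·m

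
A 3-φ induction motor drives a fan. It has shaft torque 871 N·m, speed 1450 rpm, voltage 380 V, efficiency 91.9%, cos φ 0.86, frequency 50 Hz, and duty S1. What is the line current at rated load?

ω = 2π×1450/60 = 151.8 rad/s; P_out = τω = 871 × 151.8 = 132218 W
P_in = P_out / η = 132218 / 0.919 = 143872 W
I_L = P_in / (√3·V_L·cosφ) = 143872 / (1.732 × 380 × 0.86) = 254 A

254 A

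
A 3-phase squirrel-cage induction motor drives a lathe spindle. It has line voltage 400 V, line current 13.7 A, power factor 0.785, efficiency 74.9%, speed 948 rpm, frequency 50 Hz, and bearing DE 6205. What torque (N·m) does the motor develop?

P_in = √3·V·I·cosφ = 1.732 × 400 × 13.7 × 0.785 = 7451 W
P_out = η·P_in = 0.749 × 7451 = 5581 W
n = 948 rpm
ω = 2π×948/60 = 99.27 rad/s
τ = P_out/ω = 5581/99.27 = 56.2 N·m

56.2 N·m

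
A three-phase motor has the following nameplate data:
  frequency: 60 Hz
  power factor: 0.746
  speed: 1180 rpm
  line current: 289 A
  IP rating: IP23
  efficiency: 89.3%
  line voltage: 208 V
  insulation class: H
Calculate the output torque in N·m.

561 N·m

P_in = √3·V·I·cosφ = 1.732 × 208 × 289 × 0.746 = 77669 W
P_out = η·P_in = 0.893 × 77669 = 69358 W
n = 1180 rpm
ω = 2π×1180/60 = 123.6 rad/s
τ = P_out/ω = 69358/123.6 = 561 N·m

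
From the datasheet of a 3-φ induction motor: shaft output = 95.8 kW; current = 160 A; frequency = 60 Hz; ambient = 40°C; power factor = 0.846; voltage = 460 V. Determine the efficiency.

P_out = 95.8 kW = 95800 W
P_in = √3·V_L·I_L·cosφ = 1.732 × 460 × 160 × 0.846 = 107844 W
η = P_out / P_in = 95800 / 107844 = 0.888 = 88.8%

88.8 %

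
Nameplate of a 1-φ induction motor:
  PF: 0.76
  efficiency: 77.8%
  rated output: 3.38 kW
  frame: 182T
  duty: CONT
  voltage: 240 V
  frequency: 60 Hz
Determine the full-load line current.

P_out = 3.38 kW = 3380 W
P_in = P_out / η = 3380 / 0.778 = 4344 W
I = P_in / (V·cosφ) = 4344 / (240 × 0.76) = 23.8 A

23.8 A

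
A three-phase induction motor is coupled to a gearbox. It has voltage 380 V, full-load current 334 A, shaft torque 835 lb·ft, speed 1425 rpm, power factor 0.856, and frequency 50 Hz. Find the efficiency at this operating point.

89.8 %

τ = 835 lb·ft × 1.356 = 1132 N·m
ω = 2π × 1425/60 = 149.2 rad/s; P_out = τω = 1132 × 149.2 = 168894 W
P_in = √3·V_L·I_L·cosφ = 1.732 × 380 × 334 × 0.856 = 188171 W
η = P_out / P_in = 168894 / 188171 = 0.898 = 89.8%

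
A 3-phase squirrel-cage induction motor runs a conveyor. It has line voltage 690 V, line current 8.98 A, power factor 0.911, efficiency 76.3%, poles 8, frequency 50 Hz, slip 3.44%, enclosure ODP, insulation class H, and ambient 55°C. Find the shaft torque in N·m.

98.4 N·m

P_in = √3·V·I·cosφ = 1.732 × 690 × 8.98 × 0.911 = 9777 W
P_out = η·P_in = 0.763 × 9777 = 7460 W
n_s = 120×50/8 = 750 rpm; n = 750×(1−0.0344) = 724 rpm
ω = 2π×724/60 = 75.82 rad/s
τ = P_out/ω = 7460/75.82 = 98.4 N·m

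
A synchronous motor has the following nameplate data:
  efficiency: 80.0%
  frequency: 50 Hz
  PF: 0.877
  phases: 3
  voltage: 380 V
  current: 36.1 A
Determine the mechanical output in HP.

22.3 HP

P_in = √3·V·I·cosφ = 1.732 × 380 × 36.1 × 0.877 = 20837 W
P_out = η·P_in = 0.8 × 20837 = 16670 W
= 16670/746 = 22.3 HP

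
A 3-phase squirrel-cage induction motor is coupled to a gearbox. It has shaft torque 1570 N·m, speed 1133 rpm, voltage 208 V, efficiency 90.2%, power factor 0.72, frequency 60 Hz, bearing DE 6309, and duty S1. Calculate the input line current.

796 A

ω = 2π×1133/60 = 118.6 rad/s; P_out = τω = 1570 × 118.6 = 186202 W
P_in = P_out / η = 186202 / 0.902 = 206432 W
I_L = P_in / (√3·V_L·cosφ) = 206432 / (1.732 × 208 × 0.72) = 796 A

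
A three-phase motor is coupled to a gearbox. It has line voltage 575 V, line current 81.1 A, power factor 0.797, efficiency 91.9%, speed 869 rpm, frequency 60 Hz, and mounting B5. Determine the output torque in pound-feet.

479 lb·ft

P_in = √3·V·I·cosφ = 1.732 × 575 × 81.1 × 0.797 = 64372 W
P_out = η·P_in = 0.919 × 64372 = 59158 W
n = 869 rpm
ω = 2π×869/60 = 91 rad/s
τ = P_out/ω = 59158/91 = 650.1 N·m
In lb·ft: 650.1/1.356 = 479 lb·ft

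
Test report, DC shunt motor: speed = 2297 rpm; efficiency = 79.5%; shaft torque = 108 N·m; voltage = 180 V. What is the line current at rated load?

182 A

ω = 2π×2297/60 = 240.5 rad/s; P_out = τω = 108 × 240.5 = 25974 W
P_in = P_out / η = 25974 / 0.795 = 32672 W
I = P_in / V = 32672 / 180 = 182 A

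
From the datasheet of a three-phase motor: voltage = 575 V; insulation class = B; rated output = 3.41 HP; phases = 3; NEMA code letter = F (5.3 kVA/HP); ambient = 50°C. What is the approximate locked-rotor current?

S_LR = 5.3 × 3.41 = 18.073 kVA
I_LR = S_LR/(√3·V_L) = 18073/(1.732×575) = 18.1 A

18.1 A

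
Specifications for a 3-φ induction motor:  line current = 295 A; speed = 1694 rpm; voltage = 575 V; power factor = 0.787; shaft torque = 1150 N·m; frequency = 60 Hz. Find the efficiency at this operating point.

88.2 %

ω = 2π × 1694/60 = 177.4 rad/s; P_out = τω = 1150 × 177.4 = 204010 W
P_in = √3·V_L·I_L·cosφ = 1.732 × 575 × 295 × 0.787 = 231213 W
η = P_out / P_in = 204010 / 231213 = 0.882 = 88.2%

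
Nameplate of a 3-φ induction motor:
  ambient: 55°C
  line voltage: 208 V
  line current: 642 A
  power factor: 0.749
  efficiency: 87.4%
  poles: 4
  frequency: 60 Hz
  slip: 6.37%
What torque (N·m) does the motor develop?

P_in = √3·V·I·cosφ = 1.732 × 208 × 642 × 0.749 = 173232 W
P_out = η·P_in = 0.874 × 173232 = 151405 W
n_s = 120×60/4 = 1800 rpm; n = 1800×(1−0.0637) = 1685 rpm
ω = 2π×1685/60 = 176.5 rad/s
τ = P_out/ω = 151405/176.5 = 858 N·m

858 N·m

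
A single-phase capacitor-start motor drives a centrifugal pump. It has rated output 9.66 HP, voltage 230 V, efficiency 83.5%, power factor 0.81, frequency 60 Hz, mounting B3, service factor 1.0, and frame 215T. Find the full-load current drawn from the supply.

P_out = 9.66 × 746 = 7206 W
P_in = P_out / η = 7206 / 0.835 = 8630 W
I = P_in / (V·cosφ) = 8630 / (230 × 0.81) = 46.3 A

46.3 A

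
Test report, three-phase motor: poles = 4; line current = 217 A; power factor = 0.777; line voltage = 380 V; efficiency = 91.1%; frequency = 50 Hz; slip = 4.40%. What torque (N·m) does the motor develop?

P_in = √3·V·I·cosφ = 1.732 × 380 × 217 × 0.777 = 110972 W
P_out = η·P_in = 0.911 × 110972 = 101095 W
n_s = 120×50/4 = 1500 rpm; n = 1500×(1−0.044) = 1434 rpm
ω = 2π×1434/60 = 150.2 rad/s
τ = P_out/ω = 101095/150.2 = 673 N·m

673 N·m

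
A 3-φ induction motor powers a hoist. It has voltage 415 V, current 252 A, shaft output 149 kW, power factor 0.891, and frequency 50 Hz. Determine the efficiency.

92.3 %

P_out = 149 kW = 149000 W
P_in = √3·V_L·I_L·cosφ = 1.732 × 415 × 252 × 0.891 = 161389 W
η = P_out / P_in = 149000 / 161389 = 0.923 = 92.3%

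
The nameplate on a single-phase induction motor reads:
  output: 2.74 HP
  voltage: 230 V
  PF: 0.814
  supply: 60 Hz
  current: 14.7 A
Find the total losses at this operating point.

P_in = V·I·cosφ = 230×14.7×0.814 = 2752 W
P_out = 2.74×746 = 2044 W
Losses = P_in − P_out = 2752 − 2044 = 708 W

708 W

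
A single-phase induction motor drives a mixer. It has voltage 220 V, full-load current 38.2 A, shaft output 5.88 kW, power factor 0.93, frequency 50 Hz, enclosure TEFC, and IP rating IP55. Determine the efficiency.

P_out = 5.88 kW = 5880 W
P_in = V·I·cosφ = 220 × 38.2 × 0.93 = 7816 W
η = P_out / P_in = 5880 / 7816 = 0.752 = 75.2%

75.2 %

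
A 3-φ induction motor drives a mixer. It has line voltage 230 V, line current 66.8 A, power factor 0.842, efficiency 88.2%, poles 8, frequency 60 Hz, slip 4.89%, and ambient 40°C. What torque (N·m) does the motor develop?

P_in = √3·V·I·cosφ = 1.732 × 230 × 66.8 × 0.842 = 22406 W
P_out = η·P_in = 0.882 × 22406 = 19762 W
n_s = 120×60/8 = 900 rpm; n = 900×(1−0.0489) = 856 rpm
ω = 2π×856/60 = 89.64 rad/s
τ = P_out/ω = 19762/89.64 = 220 N·m

220 N·m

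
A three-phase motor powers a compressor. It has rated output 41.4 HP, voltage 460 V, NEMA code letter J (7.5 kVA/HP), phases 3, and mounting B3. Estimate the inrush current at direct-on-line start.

S_LR = 7.5 × 41.4 = 310.5 kVA
I_LR = S_LR/(√3·V_L) = 310500/(1.732×460) = 390 A

390 A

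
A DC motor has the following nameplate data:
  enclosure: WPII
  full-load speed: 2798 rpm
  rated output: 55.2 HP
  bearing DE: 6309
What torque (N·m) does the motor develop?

P_out = 55.2 × 746 = 41179 W
ω = 2π × 2798/60 = 293 rad/s
τ = P_out/ω = 41179/293 = 141 N·m

141 N·m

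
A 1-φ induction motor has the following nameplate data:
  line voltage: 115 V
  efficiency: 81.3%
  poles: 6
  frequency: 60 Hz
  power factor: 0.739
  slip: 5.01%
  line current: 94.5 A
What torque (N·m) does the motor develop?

P_in = V·I·cosφ = 115 × 94.5 × 0.739 = 8031 W
P_out = η·P_in = 0.813 × 8031 = 6529 W
n_s = 120×60/6 = 1200 rpm; n = 1200×(1−0.0501) = 1140 rpm
ω = 2π×1140/60 = 119.4 rad/s
τ = P_out/ω = 6529/119.4 = 54.7 N·m

54.7 N·m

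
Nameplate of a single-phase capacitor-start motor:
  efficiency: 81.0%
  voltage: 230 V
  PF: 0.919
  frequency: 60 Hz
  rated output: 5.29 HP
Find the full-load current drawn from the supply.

23 A

P_out = 5.29 × 746 = 3946 W
P_in = P_out / η = 3946 / 0.810 = 4872 W
I = P_in / (V·cosφ) = 4872 / (230 × 0.919) = 23 A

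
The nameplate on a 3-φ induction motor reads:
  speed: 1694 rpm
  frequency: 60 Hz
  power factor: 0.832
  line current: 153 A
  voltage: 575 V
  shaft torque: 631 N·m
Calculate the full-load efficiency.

88.3 %

ω = 2π × 1694/60 = 177.4 rad/s; P_out = τω = 631 × 177.4 = 111939 W
P_in = √3·V_L·I_L·cosφ = 1.732 × 575 × 153 × 0.832 = 126774 W
η = P_out / P_in = 111939 / 126774 = 0.883 = 88.3%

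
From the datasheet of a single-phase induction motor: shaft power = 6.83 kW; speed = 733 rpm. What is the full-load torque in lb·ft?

ω = 2π × 733/60 = 76.76 rad/s
τ = P/ω = 6830/76.76 = 88.98 N·m
In lb·ft: 88.98/1.356 = 65.6 lb·ft

65.6 lb·ft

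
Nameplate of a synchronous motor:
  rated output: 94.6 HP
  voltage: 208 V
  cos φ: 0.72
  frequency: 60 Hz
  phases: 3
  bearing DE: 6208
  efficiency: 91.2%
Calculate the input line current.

298 A

P_out = 94.6 × 746 = 70572 W
P_in = P_out / η = 70572 / 0.912 = 77382 W
I_L = P_in / (√3·V_L·cosφ) = 77382 / (1.732 × 208 × 0.72) = 298 A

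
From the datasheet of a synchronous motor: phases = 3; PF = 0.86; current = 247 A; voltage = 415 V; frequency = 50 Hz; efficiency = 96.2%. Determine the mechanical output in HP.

197 HP

P_in = √3·V·I·cosφ = 1.732 × 415 × 247 × 0.86 = 152683 W
P_out = η·P_in = 0.962 × 152683 = 146881 W
= 146881/746 = 197 HP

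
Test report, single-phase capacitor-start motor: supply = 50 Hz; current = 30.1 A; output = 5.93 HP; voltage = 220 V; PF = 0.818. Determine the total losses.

993 W

P_in = V·I·cosφ = 220×30.1×0.818 = 5417 W
P_out = 5.93×746 = 4424 W
Losses = P_in − P_out = 5417 − 4424 = 993 W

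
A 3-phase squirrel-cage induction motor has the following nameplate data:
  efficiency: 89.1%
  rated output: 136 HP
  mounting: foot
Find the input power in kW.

P_out = 136 × 746 = 101456 W
P_in = P_out/η = 101456/0.891 = 113868 W = 114 kW

114 kW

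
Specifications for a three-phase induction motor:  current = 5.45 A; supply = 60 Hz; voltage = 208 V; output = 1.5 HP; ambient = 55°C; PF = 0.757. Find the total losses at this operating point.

367 W

P_in = √3·V·I·cosφ = 1.732×208×5.45×0.757 = 1486 W
P_out = 1.5×746 = 1119 W
Losses = P_in − P_out = 1486 − 1119 = 367 W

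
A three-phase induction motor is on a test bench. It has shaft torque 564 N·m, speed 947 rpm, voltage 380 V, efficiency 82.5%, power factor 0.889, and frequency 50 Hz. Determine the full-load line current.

ω = 2π×947/60 = 99.17 rad/s; P_out = τω = 564 × 99.17 = 55932 W
P_in = P_out / η = 55932 / 0.825 = 67796 W
I_L = P_in / (√3·V_L·cosφ) = 67796 / (1.732 × 380 × 0.889) = 116 A

116 A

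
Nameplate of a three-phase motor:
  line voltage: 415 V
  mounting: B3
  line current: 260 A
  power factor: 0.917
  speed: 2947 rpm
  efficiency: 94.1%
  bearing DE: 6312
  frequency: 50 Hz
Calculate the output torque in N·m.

523 N·m

P_in = √3·V·I·cosφ = 1.732 × 415 × 260 × 0.917 = 171372 W
P_out = η·P_in = 0.941 × 171372 = 161261 W
n = 2947 rpm
ω = 2π×2947/60 = 308.6 rad/s
τ = P_out/ω = 161261/308.6 = 523 N·m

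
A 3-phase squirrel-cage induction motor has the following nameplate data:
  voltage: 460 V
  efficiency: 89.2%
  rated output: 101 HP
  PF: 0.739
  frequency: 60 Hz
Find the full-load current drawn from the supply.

P_out = 101 × 746 = 75346 W
P_in = P_out / η = 75346 / 0.892 = 84469 W
I_L = P_in / (√3·V_L·cosφ) = 84469 / (1.732 × 460 × 0.739) = 143 A

143 A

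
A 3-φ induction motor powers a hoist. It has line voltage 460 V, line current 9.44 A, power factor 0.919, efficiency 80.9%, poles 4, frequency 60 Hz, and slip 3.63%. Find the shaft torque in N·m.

P_in = √3·V·I·cosφ = 1.732 × 460 × 9.44 × 0.919 = 6912 W
P_out = η·P_in = 0.809 × 6912 = 5592 W
n_s = 120×60/4 = 1800 rpm; n = 1800×(1−0.0363) = 1735 rpm
ω = 2π×1735/60 = 181.7 rad/s
τ = P_out/ω = 5592/181.7 = 30.8 N·m

30.8 N·m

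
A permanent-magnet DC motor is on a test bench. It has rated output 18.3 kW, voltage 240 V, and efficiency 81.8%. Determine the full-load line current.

93.2 A

P_out = 18.3 kW = 18300 W
P_in = P_out / η = 18300 / 0.818 = 22372 W
I = P_in / V = 22372 / 240 = 93.2 A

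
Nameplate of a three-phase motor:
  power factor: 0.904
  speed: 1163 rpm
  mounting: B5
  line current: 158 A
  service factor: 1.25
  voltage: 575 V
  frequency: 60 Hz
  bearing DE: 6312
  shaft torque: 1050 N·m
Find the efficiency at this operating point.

ω = 2π × 1163/60 = 121.8 rad/s; P_out = τω = 1050 × 121.8 = 127890 W
P_in = √3·V_L·I_L·cosφ = 1.732 × 575 × 158 × 0.904 = 142246 W
η = P_out / P_in = 127890 / 142246 = 0.899 = 89.9%

89.9 %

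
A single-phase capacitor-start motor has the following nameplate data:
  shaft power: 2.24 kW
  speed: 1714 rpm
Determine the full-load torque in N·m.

ω = 2π × 1714/60 = 179.5 rad/s
τ = P/ω = 2240/179.5 = 12.5 N·m

12.5 N·m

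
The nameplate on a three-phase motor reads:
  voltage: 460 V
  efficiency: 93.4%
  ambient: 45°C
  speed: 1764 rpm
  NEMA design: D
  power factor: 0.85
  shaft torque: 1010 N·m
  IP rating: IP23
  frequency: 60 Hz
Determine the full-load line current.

ω = 2π×1764/60 = 184.7 rad/s; P_out = τω = 1010 × 184.7 = 186547 W
P_in = P_out / η = 186547 / 0.934 = 199729 W
I_L = P_in / (√3·V_L·cosφ) = 199729 / (1.732 × 460 × 0.85) = 295 A

295 A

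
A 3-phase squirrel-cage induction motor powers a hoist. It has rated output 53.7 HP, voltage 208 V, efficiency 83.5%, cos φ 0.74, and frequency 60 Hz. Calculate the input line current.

P_out = 53.7 × 746 = 40060 W
P_in = P_out / η = 40060 / 0.835 = 47976 W
I_L = P_in / (√3·V_L·cosφ) = 47976 / (1.732 × 208 × 0.74) = 180 A

180 A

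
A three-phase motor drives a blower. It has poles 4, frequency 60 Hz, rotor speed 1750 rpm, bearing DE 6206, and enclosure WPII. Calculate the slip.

n_s = 120f/p = 120×60/4 = 1800 rpm
s = (n_s − n)/n_s = (1800 − 1750)/1800 = 0.0278

2.78 %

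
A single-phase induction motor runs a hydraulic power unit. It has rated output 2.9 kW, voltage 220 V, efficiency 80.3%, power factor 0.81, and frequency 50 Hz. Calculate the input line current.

P_out = 2.9 kW = 2900 W
P_in = P_out / η = 2900 / 0.803 = 3611 W
I = P_in / (V·cosφ) = 3611 / (220 × 0.81) = 20.3 A

20.3 A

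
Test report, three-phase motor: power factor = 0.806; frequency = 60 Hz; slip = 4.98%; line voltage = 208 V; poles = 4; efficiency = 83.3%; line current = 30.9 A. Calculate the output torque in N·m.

P_in = √3·V·I·cosφ = 1.732 × 208 × 30.9 × 0.806 = 8972 W
P_out = η·P_in = 0.833 × 8972 = 7474 W
n_s = 120×60/4 = 1800 rpm; n = 1800×(1−0.0498) = 1710 rpm
ω = 2π×1710/60 = 179.1 rad/s
τ = P_out/ω = 7474/179.1 = 41.7 N·m

41.7 N·m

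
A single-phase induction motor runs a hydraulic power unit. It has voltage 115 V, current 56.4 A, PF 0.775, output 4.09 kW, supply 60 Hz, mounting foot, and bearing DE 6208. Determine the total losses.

P_in = V·I·cosφ = 115×56.4×0.775 = 5027 W
P_out = 4090 W
Losses = P_in − P_out = 5027 − 4090 = 937 W

937 W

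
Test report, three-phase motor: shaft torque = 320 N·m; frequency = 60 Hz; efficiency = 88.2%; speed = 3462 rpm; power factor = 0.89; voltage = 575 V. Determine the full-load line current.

148 A

ω = 2π×3462/60 = 362.5 rad/s; P_out = τω = 320 × 362.5 = 116000 W
P_in = P_out / η = 116000 / 0.882 = 131519 W
I_L = P_in / (√3·V_L·cosφ) = 131519 / (1.732 × 575 × 0.89) = 148 A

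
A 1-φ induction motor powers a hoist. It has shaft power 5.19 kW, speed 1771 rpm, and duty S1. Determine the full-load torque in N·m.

ω = 2π × 1771/60 = 185.5 rad/s
τ = P/ω = 5190/185.5 = 28 N·m

28 N·m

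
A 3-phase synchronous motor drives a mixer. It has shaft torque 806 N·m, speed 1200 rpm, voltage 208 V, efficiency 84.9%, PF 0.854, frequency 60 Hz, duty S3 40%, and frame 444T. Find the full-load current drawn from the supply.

388 A

ω = 2π×1200/60 = 125.7 rad/s; P_out = τω = 806 × 125.7 = 101314 W
P_in = P_out / η = 101314 / 0.849 = 119333 W
I_L = P_in / (√3·V_L·cosφ) = 119333 / (1.732 × 208 × 0.854) = 388 A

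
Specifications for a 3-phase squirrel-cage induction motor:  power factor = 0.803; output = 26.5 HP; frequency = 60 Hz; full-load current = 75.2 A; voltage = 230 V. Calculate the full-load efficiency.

82.2 %

P_out = 26.5 × 746 = 19769 W
P_in = √3·V_L·I_L·cosφ = 1.732 × 230 × 75.2 × 0.803 = 24055 W
η = P_out / P_in = 19769 / 24055 = 0.822 = 82.2%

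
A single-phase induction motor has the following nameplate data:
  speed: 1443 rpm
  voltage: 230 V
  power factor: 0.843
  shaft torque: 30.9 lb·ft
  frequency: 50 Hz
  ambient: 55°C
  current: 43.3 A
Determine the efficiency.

75.4 %

τ = 30.9 lb·ft × 1.356 = 41.9 N·m
ω = 2π × 1443/60 = 151.1 rad/s; P_out = τω = 41.9 × 151.1 = 6331 W
P_in = V·I·cosφ = 230 × 43.3 × 0.843 = 8395 W
η = P_out / P_in = 6331 / 8395 = 0.754 = 75.4%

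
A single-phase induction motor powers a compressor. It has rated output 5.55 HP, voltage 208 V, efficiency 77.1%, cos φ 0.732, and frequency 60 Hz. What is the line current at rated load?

P_out = 5.55 × 746 = 4140 W
P_in = P_out / η = 4140 / 0.771 = 5370 W
I = P_in / (V·cosφ) = 5370 / (208 × 0.732) = 35.3 A

35.3 A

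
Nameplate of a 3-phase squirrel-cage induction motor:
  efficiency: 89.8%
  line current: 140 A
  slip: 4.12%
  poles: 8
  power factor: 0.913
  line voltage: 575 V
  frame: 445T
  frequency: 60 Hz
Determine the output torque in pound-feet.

P_in = √3·V·I·cosφ = 1.732 × 575 × 140 × 0.913 = 127296 W
P_out = η·P_in = 0.898 × 127296 = 114312 W
n_s = 120×60/8 = 900 rpm; n = 900×(1−0.0412) = 863 rpm
ω = 2π×863/60 = 90.37 rad/s
τ = P_out/ω = 114312/90.37 = 1265 N·m
In lb·ft: 1265/1.356 = 933 lb·ft

933 lb·ft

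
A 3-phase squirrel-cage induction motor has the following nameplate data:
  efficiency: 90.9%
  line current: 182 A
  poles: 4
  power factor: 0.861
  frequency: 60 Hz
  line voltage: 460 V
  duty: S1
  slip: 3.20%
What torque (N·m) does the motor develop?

P_in = √3·V·I·cosφ = 1.732 × 460 × 182 × 0.861 = 124848 W
P_out = η·P_in = 0.909 × 124848 = 113487 W
n_s = 120×60/4 = 1800 rpm; n = 1800×(1−0.032) = 1742 rpm
ω = 2π×1742/60 = 182.4 rad/s
τ = P_out/ω = 113487/182.4 = 622 N·m

622 N·m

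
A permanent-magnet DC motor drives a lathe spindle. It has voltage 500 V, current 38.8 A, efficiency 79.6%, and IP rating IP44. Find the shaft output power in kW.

P_in = V·I = 500 × 38.8 = 19400 W
P_out = η·P_in = 0.796 × 19400 = 15442 W

15.4 kW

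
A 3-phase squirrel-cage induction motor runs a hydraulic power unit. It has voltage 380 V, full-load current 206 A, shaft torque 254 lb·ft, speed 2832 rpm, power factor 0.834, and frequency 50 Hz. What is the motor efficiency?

90.3 %

τ = 254 lb·ft × 1.356 = 344.4 N·m
ω = 2π × 2832/60 = 296.6 rad/s; P_out = τω = 344.4 × 296.6 = 102149 W
P_in = √3·V_L·I_L·cosφ = 1.732 × 380 × 206 × 0.834 = 113075 W
η = P_out / P_in = 102149 / 113075 = 0.903 = 90.3%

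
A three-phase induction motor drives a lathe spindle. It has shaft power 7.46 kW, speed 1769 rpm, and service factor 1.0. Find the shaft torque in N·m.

ω = 2π × 1769/60 = 185.2 rad/s
τ = P/ω = 7460/185.2 = 40.3 N·m

40.3 N·m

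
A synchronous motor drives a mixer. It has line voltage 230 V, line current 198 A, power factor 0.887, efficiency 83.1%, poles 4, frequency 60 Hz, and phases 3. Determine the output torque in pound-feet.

227 lb·ft

P_in = √3·V·I·cosφ = 1.732 × 230 × 198 × 0.887 = 69962 W
P_out = η·P_in = 0.831 × 69962 = 58138 W
n = n_s = 120×60/4 = 1800 rpm (synchronous)
ω = 2π×1800/60 = 188.5 rad/s
τ = P_out/ω = 58138/188.5 = 308.4 N·m
In lb·ft: 308.4/1.356 = 227 lb·ft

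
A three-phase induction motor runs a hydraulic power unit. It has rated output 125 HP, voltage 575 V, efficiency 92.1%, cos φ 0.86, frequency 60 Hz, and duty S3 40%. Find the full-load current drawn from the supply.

118 A

P_out = 125 × 746 = 93250 W
P_in = P_out / η = 93250 / 0.921 = 101249 W
I_L = P_in / (√3·V_L·cosφ) = 101249 / (1.732 × 575 × 0.86) = 118 A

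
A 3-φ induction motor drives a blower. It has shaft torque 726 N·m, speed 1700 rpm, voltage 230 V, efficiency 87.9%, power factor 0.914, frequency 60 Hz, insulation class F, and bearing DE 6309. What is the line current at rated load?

ω = 2π×1700/60 = 178 rad/s; P_out = τω = 726 × 178 = 129228 W
P_in = P_out / η = 129228 / 0.879 = 147017 W
I_L = P_in / (√3·V_L·cosφ) = 147017 / (1.732 × 230 × 0.914) = 404 A

404 A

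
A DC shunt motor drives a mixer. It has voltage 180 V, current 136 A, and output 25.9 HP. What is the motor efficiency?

P_out = 25.9 × 746 = 19321 W
P_in = V·I = 180 × 136 = 24480 W
η = P_out / P_in = 19321 / 24480 = 0.789 = 78.9%

78.9 %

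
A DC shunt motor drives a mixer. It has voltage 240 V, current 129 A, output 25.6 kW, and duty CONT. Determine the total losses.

P_in = V·I = 240×129 = 30960 W
P_out = 25600 W
Losses = P_in − P_out = 30960 − 25600 = 5360 W

5360 W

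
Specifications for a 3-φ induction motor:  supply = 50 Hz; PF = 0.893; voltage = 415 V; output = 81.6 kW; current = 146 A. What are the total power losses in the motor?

P_in = √3·V·I·cosφ = 1.732×415×146×0.893 = 93713 W
P_out = 81600 W
Losses = P_in − P_out = 93713 − 81600 = 12113 W

12100 W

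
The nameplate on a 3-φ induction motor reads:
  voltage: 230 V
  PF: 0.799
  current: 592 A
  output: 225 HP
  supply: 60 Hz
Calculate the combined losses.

P_in = √3·V·I·cosφ = 1.732×230×592×0.799 = 188427 W
P_out = 225×746 = 167850 W
Losses = P_in − P_out = 188427 − 167850 = 20577 W

20.6 kW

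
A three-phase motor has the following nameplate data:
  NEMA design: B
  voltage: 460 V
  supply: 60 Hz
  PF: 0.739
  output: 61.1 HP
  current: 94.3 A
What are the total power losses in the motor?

9940 W

P_in = √3·V·I·cosφ = 1.732×460×94.3×0.739 = 55522 W
P_out = 61.1×746 = 45581 W
Losses = P_in − P_out = 55522 − 45581 = 9941 W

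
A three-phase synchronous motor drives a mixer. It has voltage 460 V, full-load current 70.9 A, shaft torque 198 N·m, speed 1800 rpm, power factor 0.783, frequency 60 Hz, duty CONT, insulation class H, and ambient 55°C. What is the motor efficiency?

ω = 2π × 1800/60 = 188.5 rad/s; P_out = τω = 198 × 188.5 = 37323 W
P_in = √3·V_L·I_L·cosφ = 1.732 × 460 × 70.9 × 0.783 = 44230 W
η = P_out / P_in = 37323 / 44230 = 0.844 = 84.4%

84.4 %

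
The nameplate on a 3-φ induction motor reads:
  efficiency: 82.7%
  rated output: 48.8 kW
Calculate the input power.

P_out = 48800 W
P_in = P_out/η = 48800/0.827 = 59008 W = 59 kW

59 kW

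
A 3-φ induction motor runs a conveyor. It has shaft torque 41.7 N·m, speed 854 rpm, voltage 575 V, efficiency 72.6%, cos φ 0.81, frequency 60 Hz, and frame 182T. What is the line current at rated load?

6.37 A

ω = 2π×854/60 = 89.43 rad/s; P_out = τω = 41.7 × 89.43 = 3729 W
P_in = P_out / η = 3729 / 0.726 = 5136 W
I_L = P_in / (√3·V_L·cosφ) = 5136 / (1.732 × 575 × 0.81) = 6.37 A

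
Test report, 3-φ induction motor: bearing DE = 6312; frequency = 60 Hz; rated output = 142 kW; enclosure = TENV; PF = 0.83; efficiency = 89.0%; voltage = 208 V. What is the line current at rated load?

534 A

P_out = 142 kW = 142000 W
P_in = P_out / η = 142000 / 0.890 = 159551 W
I_L = P_in / (√3·V_L·cosφ) = 159551 / (1.732 × 208 × 0.83) = 534 A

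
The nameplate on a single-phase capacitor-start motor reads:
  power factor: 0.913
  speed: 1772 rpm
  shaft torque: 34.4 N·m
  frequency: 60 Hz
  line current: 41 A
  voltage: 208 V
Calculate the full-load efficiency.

ω = 2π × 1772/60 = 185.6 rad/s; P_out = τω = 34.4 × 185.6 = 6385 W
P_in = V·I·cosφ = 208 × 41 × 0.913 = 7786 W
η = P_out / P_in = 6385 / 7786 = 0.820 = 82.0%

82.0 %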